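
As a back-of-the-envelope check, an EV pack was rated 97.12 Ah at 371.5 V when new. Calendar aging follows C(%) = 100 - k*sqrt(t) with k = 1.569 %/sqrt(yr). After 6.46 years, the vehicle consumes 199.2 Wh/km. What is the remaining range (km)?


Step 1: capacity retention = 100 - 1.569 * sqrt(6.46) = 100 - 1.569 * 2.5417 = 96.012%
Step 2: C_now = 97.12 * 96.012/100 = 93.247 Ah
Step 3: E_pack = V * C_now = 371.5 * 93.247 = 34641 Wh
Step 4: range = E_pack / consumption = 34641 / 199.2 = 173.9 km

173.9 km


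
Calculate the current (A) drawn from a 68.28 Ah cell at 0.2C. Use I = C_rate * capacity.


I = C_rate * capacity = 0.2 * 68.28 = 13.656 A

13.656 A


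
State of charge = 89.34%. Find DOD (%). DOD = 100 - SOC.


DOD = 100 - SOC = 100 - 89.34 = 10.66%

10.66%


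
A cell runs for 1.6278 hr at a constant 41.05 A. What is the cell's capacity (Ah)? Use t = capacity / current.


C = I * t = 41.05 * 1.6278 = 66.82 Ah

66.82 Ah


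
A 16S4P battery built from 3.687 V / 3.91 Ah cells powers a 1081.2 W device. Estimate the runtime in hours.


Step 1: E_pack = Ns * V_cell * Np * C_cell = 16 * 3.687 * 4 * 3.91 = 922.63 Wh
Step 2: t = E_pack / P = 922.63 / 1081.2 = 0.8533 hr

0.8533 hr


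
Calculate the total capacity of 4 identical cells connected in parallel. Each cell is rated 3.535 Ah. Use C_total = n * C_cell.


Parallel capacities add: 4 * 3.535 Ah = 14.14 Ah

14.14 Ah


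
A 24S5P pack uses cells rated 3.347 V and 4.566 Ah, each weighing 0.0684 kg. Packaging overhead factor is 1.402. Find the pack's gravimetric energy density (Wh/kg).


Step 1: V_pack = 24 * 3.347 = 80.328 V
Step 2: C_pack = 5 * 4.566 = 22.83 Ah
Step 3: E_pack = V_pack * C_pack = 80.328 * 22.83 = 1833.9 Wh
Step 4: m_pack = 24 * 5 * 0.0684 * 1.402 = 11.508 kg
Step 5: ED = E_pack / m_pack = 1833.9 / 11.508 = 159.4 Wh/kg

159.4 Wh/kg


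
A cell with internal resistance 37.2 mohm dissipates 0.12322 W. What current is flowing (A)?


Convert: R = 37.2 mohm = 0.0372 ohm
I = sqrt(Q / R) = sqrt(0.12322 / 0.0372) = sqrt(3.3124) = 1.820 A

1.820 A


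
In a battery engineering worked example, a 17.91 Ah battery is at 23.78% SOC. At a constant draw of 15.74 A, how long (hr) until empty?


Step 1: remaining = SOC/100 * C_total = 23.78/100 * 17.91 = 4.259 Ah
Step 2: t = remaining / I = 4.259 / 15.74 = 0.2706 hr

0.2706 hr


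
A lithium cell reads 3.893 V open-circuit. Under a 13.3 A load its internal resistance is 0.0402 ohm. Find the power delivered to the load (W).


Step 1: V_terminal = OCV - I*R = 3.893 - 13.3 * 0.0402 = 3.3583 V
Step 2: P_out = V_terminal * I = 3.3583 * 13.3 = 44.67 W

44.67 W


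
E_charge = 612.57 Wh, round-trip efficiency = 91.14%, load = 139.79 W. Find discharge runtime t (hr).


Step 1: E_discharge = eta/100 * E_charge = 91.14/100 * 612.57 = 558.3 Wh
Step 2: t = E_discharge / P = 558.3 / 139.79 = 3.994 hr

3.994 hr


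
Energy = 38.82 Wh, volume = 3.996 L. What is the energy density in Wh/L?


ED = E / V = 38.82 / 3.996 = 9.715 Wh/L

9.715 Wh/L


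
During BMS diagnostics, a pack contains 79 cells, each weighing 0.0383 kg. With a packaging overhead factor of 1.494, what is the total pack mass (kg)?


m_pack = n * m_cell * overhead = 79 * 0.0383 * 1.494 = 4.520 kg

4.520 kg


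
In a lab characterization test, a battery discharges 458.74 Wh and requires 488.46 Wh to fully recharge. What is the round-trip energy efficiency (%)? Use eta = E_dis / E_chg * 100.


Round-trip efficiency = 458.74/488.46 * 100% = 93.92%

93.92%


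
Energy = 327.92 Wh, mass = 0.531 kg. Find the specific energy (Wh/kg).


Specific energy = 327.92 Wh / 0.531 kg = 617.6 Wh/kg

617.6 Wh/kg


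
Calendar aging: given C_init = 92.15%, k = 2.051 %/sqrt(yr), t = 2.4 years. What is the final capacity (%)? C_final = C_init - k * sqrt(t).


Step 1: sqrt(2.4 yr) = 1.5492
Step 2: drop = 2.051 * 1.5492 = 3.1774
Step 3: C_final = 92.15 - 3.1774 = 88.97%

88.97%


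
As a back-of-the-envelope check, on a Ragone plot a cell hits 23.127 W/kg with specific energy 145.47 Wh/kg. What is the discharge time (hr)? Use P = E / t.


t = E / P = 145.47 / 23.127 = 6.290 hr

6.290 hr


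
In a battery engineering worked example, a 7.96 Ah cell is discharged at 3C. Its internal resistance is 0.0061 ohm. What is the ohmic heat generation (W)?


Step 1: I = C_rate * capacity = 3 * 7.96 = 23.88 A
Step 2: Q = I^2 * R = 23.88^2 * 0.0061 = 570.25 * 0.0061 = 3.479 W

3.479 W


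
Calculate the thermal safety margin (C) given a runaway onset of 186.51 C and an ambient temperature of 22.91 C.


Safety margin = 186.51 C - 22.91 C = 163.6 C

163.6 C


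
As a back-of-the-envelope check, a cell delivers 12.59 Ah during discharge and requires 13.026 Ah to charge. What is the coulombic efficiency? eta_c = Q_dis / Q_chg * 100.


eta_c = Q_dis / Q_chg * 100 = 12.59 / 13.026 * 100 = 96.65%

96.65%


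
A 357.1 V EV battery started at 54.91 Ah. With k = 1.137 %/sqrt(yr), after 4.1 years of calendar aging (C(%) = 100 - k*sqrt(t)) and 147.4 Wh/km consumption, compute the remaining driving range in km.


Step 1: capacity retention = 100 - 1.137 * sqrt(4.1) = 100 - 1.137 * 2.0248 = 97.698%
Step 2: C_now = 54.91 * 97.698/100 = 53.646 Ah
Step 3: E_pack = V * C_now = 357.1 * 53.646 = 19157 Wh
Step 4: range = E_pack / consumption = 19157 / 147.4 = 130.0 km

130.0 km


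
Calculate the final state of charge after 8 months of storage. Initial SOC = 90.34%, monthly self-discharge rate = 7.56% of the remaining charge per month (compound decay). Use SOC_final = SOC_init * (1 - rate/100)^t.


decay = (1 - 7.56/100)^8 = 0.53319
SOC_final = 90.34 * 0.53319 = 48.17%

48.17%


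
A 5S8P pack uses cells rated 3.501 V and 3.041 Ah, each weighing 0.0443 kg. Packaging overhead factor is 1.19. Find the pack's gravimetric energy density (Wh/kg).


Step 1: V_pack = 5 * 3.501 = 17.505 V
Step 2: C_pack = 8 * 3.041 = 24.328 Ah
Step 3: E_pack = V_pack * C_pack = 17.505 * 24.328 = 425.86 Wh
Step 4: m_pack = 5 * 8 * 0.0443 * 1.19 = 2.1087 kg
Step 5: ED = E_pack / m_pack = 425.86 / 2.1087 = 202.0 Wh/kg

202.0 Wh/kg


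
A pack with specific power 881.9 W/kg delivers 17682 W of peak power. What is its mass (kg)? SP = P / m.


m = P / SP = 17682 / 881.9 = 20.05 kg

20.05 kg


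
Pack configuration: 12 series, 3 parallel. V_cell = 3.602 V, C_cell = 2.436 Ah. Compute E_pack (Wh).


V_pack = 12 * 3.602 = 43.224 V
C_pack = 3 * 2.436 = 7.308 Ah
E = V_pack * C_pack = 43.224 * 7.308 = 315.9 Wh

315.9 Wh


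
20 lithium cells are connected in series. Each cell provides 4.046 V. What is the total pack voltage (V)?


V_pack = n * V_cell = 20 * 4.046 = 80.92 V

80.92 V


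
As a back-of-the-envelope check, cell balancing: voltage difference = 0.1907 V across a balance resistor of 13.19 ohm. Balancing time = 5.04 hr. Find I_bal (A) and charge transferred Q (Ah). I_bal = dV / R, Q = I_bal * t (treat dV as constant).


I_bal = dV / R = 0.1907 / 13.19 = 0.014458 A
Q = I_bal * t = 0.014458 * 5.04 = 0.07287 Ah

I=0.014458 A, Q=0.07287 Ah


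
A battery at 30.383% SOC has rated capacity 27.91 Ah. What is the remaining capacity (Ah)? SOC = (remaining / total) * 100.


remaining = SOC / 100 * total = 30.383 / 100 * 27.91 = 8.480 Ah

8.480 Ah


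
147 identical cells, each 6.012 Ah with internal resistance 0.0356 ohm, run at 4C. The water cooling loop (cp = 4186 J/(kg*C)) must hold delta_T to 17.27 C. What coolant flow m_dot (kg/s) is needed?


Step 1: I = 4 * 6.012 = 24.048 A
Step 2: Q_cell = I^2 * R = 24.048^2 * 0.0356 = 20.588 W
Step 3: Q_total = 147 * 20.588 = 3026.4 W
Step 4: m_dot = Q_total / (cp * dT) = 3026.4 / (4186 * 17.27) = 0.04186 kg/s

0.04186 kg/s


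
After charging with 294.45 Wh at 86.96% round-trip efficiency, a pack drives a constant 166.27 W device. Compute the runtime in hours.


Step 1: E_discharge = eta/100 * E_charge = 86.96/100 * 294.45 = 256.05 Wh
Step 2: t = E_discharge / P = 256.05 / 166.27 = 1.540 hr

1.540 hr


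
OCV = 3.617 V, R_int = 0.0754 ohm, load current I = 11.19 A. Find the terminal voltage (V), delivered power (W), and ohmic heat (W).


Step 1: V_terminal = OCV - I*R = 3.617 - 11.19 * 0.0754 = 2.7733 V
Step 2: P_out = V_terminal * I = 2.7733 * 11.19 = 31.03 W
Step 3: Q = I^2 * R = 11.19^2 * 0.0754 = 9.441 W

V=2.7733 V, P=31.03 W, Q=9.441 W


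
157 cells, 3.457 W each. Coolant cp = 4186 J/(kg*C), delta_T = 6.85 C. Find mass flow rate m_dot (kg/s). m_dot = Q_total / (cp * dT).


Q_total = 157 * 3.457 = 542.75 W
m_dot = Q_total / (cp * dT) = 542.75 / (4186 * 6.85) = 0.01893 kg/s

0.01893 kg/s


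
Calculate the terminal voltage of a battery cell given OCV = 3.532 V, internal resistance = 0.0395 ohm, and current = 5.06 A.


IR drop = 5.06 * 0.0395 = 0.19987 V
V = 3.532 - 0.19987 = 3.332 V

3.332 V


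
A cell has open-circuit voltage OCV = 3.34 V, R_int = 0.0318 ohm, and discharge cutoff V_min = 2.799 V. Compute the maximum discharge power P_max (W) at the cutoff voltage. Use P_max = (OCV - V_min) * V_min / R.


P_max = (OCV - V_min) * V_min / R = (3.34 - 2.799) * 2.799 / 0.0318 = 0.541 * 2.799 / 0.0318 = 47.62 W

47.62 W


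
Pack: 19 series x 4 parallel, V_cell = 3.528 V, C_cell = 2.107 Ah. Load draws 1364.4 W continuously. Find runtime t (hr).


Step 1: E_pack = Ns * V_cell * Np * C_cell = 19 * 3.528 * 4 * 2.107 = 564.95 Wh
Step 2: t = E_pack / P = 564.95 / 1364.4 = 0.4141 hr

0.4141 hr


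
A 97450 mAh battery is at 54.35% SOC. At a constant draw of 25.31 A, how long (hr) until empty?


Convert: C_total = 97450 mAh = 97.45 Ah
Step 1: remaining = SOC/100 * C_total = 54.35/100 * 97.45 = 52.964 Ah
Step 2: t = remaining / I = 52.964 / 25.31 = 2.093 hr

2.093 hr


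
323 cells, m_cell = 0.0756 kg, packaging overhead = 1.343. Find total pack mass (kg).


m_pack = n * m_cell * overhead = 323 * 0.0756 * 1.343 = 32.79 kg

32.79 kg


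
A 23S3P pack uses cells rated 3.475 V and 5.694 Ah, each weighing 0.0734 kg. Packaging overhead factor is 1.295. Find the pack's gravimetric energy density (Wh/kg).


Step 1: V_pack = 23 * 3.475 = 79.925 V
Step 2: C_pack = 3 * 5.694 = 17.082 Ah
Step 3: E_pack = V_pack * C_pack = 79.925 * 17.082 = 1365.3 Wh
Step 4: m_pack = 23 * 3 * 0.0734 * 1.295 = 6.5587 kg
Step 5: ED = E_pack / m_pack = 1365.3 / 6.5587 = 208.2 Wh/kg

208.2 Wh/kg


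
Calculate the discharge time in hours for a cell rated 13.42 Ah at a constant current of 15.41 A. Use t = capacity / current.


t = capacity / current = 13.42 / 15.41 = 0.8709 hr

0.8709 hr


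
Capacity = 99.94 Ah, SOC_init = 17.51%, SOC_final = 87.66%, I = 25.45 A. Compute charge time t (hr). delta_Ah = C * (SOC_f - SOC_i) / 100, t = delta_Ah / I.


Step 1: dSOC = 87.66% - 17.51% = 70.15%
Step 2: delta_Ah = 99.94 * 70.15 / 100 = 70.108 Ah
Step 3: t = 70.108 / 25.45 = 2.755 hr

2.755 hr


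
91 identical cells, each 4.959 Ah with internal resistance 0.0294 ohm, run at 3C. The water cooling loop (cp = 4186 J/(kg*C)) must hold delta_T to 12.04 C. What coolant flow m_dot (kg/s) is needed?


Step 1: I = 3 * 4.959 = 14.877 A
Step 2: Q_cell = I^2 * R = 14.877^2 * 0.0294 = 6.507 W
Step 3: Q_total = 91 * 6.507 = 592.14 W
Step 4: m_dot = Q_total / (cp * dT) = 592.14 / (4186 * 12.04) = 0.01175 kg/s

0.01175 kg/s


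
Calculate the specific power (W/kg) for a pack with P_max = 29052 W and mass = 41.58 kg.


SP = P / m = 29052 / 41.58 = 698.7 W/kg

698.7 W/kg


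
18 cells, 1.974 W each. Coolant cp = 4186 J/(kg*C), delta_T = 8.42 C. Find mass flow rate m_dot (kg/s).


Step 1: Total heat Q = 18 * 1.974 W = 35.532 W
Step 2: denom = cp * dT = 4186 * 8.42 = 35246
Step 3: m_dot = 35.532 / 35246 = 0.001008 kg/s

0.001008 kg/s


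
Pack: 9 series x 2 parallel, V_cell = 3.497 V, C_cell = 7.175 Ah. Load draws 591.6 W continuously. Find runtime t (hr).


Step 1: E_pack = Ns * V_cell * Np * C_cell = 9 * 3.497 * 2 * 7.175 = 451.64 Wh
Step 2: t = E_pack / P = 451.64 / 591.6 = 0.7634 hr

0.7634 hr


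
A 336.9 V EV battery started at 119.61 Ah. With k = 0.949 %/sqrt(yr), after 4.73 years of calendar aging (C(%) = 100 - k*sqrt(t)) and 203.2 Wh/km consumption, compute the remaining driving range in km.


Step 1: capacity retention = 100 - 0.949 * sqrt(4.73) = 100 - 0.949 * 2.1749 = 97.936%
Step 2: C_now = 119.61 * 97.936/100 = 117.14 Ah
Step 3: E_pack = V * C_now = 336.9 * 117.14 = 39464 Wh
Step 4: range = E_pack / consumption = 39464 / 203.2 = 194.2 km

194.2 km


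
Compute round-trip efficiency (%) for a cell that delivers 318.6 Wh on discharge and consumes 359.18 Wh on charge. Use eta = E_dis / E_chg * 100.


eta_e = E_dis / E_chg * 100 = 318.6 / 359.18 * 100 = 88.70%

88.70%


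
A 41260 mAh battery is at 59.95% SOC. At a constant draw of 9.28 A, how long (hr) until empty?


Convert: C_total = 41260 mAh = 41.26 Ah
Step 1: remaining = SOC/100 * C_total = 59.95/100 * 41.26 = 24.735 Ah
Step 2: t = remaining / I = 24.735 / 9.28 = 2.665 hr

2.665 hr


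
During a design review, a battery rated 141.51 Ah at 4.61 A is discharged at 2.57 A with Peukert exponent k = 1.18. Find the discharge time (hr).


Step 1: t_rated = C / I_rated = 141.51 / 4.61 = 30.696 hr
Step 2: ratio = 4.61 / 2.57 = 1.7938
Step 3: ratio^k = 1.7938^1.18 = 1.9928
Step 4: t = t_rated * ratio^k = 30.696 * 1.9928 = 61.17 hr

61.17 hr


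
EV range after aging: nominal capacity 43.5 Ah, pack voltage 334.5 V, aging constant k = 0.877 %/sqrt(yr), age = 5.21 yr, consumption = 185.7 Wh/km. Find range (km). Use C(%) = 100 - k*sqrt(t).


Step 1: capacity retention = 100 - 0.877 * sqrt(5.21) = 100 - 0.877 * 2.2825 = 97.998%
Step 2: C_now = 43.5 * 97.998/100 = 42.629 Ah
Step 3: E_pack = V * C_now = 334.5 * 42.629 = 14259 Wh
Step 4: range = E_pack / consumption = 14259 / 185.7 = 76.79 km

76.79 km


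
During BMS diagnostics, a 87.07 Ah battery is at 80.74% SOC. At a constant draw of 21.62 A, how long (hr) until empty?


Step 1: remaining = SOC/100 * C_total = 80.74/100 * 87.07 = 70.3 Ah
Step 2: t = remaining / I = 70.3 / 21.62 = 3.252 hr

3.252 hr


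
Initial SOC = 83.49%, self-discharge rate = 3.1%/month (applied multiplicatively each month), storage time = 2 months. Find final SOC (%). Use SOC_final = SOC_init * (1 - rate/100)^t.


decay = (1 - 3.1/100)^2 = 0.93896
SOC_final = 83.49 * 0.93896 = 78.39%

78.39%


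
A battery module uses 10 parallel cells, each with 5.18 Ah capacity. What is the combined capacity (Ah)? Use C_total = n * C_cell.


Parallel capacities add: 10 * 5.18 Ah = 51.8 Ah

51.8 Ah


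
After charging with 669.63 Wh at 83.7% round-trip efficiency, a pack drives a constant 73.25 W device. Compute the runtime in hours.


Step 1: E_discharge = eta/100 * E_charge = 83.7/100 * 669.63 = 560.48 Wh
Step 2: t = E_discharge / P = 560.48 / 73.25 = 7.652 hr

7.652 hr


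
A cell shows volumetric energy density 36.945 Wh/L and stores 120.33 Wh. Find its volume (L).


V = E / ED = 120.33 / 36.945 = 3.257 L

3.257 L


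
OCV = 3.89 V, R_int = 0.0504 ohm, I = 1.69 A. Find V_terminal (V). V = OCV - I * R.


IR drop = 1.69 * 0.0504 = 0.085176 V
V = 3.89 - 0.085176 = 3.805 V

3.805 V


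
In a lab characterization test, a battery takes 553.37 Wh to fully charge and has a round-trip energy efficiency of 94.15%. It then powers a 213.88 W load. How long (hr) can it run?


Step 1: E_discharge = eta/100 * E_charge = 94.15/100 * 553.37 = 521 Wh
Step 2: t = E_discharge / P = 521 / 213.88 = 2.436 hr

2.436 hr


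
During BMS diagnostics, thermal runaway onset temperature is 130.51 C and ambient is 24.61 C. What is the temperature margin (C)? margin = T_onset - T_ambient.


margin = T_onset - T_ambient = 130.51 - 24.61 = 105.9 C

105.9 C


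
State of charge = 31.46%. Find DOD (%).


DOD = 100 - SOC = 100 - 31.46 = 68.54%

68.54%


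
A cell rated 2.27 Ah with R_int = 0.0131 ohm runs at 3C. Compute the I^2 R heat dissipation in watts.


Step 1: I = C_rate * capacity = 3 * 2.27 = 6.81 A
Step 2: Q = I^2 * R = 6.81^2 * 0.0131 = 46.376 * 0.0131 = 0.6075 W

0.6075 W


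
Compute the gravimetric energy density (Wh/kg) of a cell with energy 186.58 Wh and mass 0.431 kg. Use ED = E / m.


Specific energy = 186.58 Wh / 0.431 kg = 432.9 Wh/kg

432.9 Wh/kg


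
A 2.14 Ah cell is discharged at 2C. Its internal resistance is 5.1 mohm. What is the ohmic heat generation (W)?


Convert: R = 5.1 mohm = 0.0051 ohm
Step 1: I = C_rate * capacity = 2 * 2.14 = 4.28 A
Step 2: Q = I^2 * R = 4.28^2 * 0.0051 = 18.318 * 0.0051 = 0.09342 W

0.09342 W


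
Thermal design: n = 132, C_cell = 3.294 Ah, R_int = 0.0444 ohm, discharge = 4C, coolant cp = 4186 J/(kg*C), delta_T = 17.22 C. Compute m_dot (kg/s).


Step 1: I = 4 * 3.294 = 13.176 A
Step 2: Q_cell = I^2 * R = 13.176^2 * 0.0444 = 7.7081 W
Step 3: Q_total = 132 * 7.7081 = 1017.5 W
Step 4: m_dot = Q_total / (cp * dT) = 1017.5 / (4186 * 17.22) = 0.01412 kg/s

0.01412 kg/s


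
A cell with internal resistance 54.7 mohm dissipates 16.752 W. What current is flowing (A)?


Convert: R = 54.7 mohm = 0.0547 ohm
I = sqrt(Q / R) = sqrt(16.752 / 0.0547) = sqrt(306.25) = 17.50 A

17.50 A


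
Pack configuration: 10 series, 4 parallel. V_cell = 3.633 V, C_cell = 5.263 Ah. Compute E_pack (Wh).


V_pack = 10 * 3.633 = 36.33 V
C_pack = 4 * 5.263 = 21.052 Ah
E = V_pack * C_pack = 36.33 * 21.052 = 764.8 Wh

764.8 Wh


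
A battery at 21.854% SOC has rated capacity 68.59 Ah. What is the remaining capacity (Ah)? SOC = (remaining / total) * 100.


remaining = SOC / 100 * total = 21.854 / 100 * 68.59 = 14.99 Ah

14.99 Ah


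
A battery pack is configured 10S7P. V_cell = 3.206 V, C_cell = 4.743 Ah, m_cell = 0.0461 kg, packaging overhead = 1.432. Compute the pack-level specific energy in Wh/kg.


Step 1: V_pack = 10 * 3.206 = 32.06 V
Step 2: C_pack = 7 * 4.743 = 33.201 Ah
Step 3: E_pack = V_pack * C_pack = 32.06 * 33.201 = 1064.4 Wh
Step 4: m_pack = 10 * 7 * 0.0461 * 1.432 = 4.6211 kg
Step 5: ED = E_pack / m_pack = 1064.4 / 4.6211 = 230.3 Wh/kg

230.3 Wh/kg


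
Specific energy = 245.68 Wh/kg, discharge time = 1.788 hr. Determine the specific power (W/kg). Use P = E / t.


P_specific = E / t = 245.68 / 1.788 = 137.4 W/kg

137.4 W/kg


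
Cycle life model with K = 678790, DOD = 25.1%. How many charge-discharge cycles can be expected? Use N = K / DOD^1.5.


DOD^1.5 = 125.75
N = K / DOD^1.5 = 678790 / 125.75 = 5398

5398 cycles


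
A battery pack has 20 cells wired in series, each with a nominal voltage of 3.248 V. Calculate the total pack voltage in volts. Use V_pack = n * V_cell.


Series voltages add: 20 * 3.248 V = 64.96 V

64.96 V


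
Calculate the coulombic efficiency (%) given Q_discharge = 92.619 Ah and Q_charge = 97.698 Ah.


Coulombic efficiency = 92.619/97.698 * 100% = 94.80%

94.80%


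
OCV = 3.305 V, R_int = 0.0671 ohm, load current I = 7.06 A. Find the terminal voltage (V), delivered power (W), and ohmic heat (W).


Step 1: V_terminal = OCV - I*R = 3.305 - 7.06 * 0.0671 = 2.8313 V
Step 2: P_out = V_terminal * I = 2.8313 * 7.06 = 19.99 W
Step 3: Q = I^2 * R = 7.06^2 * 0.0671 = 3.345 W

V=2.8313 V, P=19.99 W, Q=3.345 W


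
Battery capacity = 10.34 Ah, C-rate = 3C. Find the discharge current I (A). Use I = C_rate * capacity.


At 3C: I = 3 * 10.34 Ah = 31.02 A

31.02 A


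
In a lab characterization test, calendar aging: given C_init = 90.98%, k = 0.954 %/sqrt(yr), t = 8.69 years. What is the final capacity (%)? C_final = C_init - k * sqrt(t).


sqrt(t) = sqrt(8.69) = 2.9479
C_final = 90.98 - 0.954 * 2.9479 = 88.17%

88.17%


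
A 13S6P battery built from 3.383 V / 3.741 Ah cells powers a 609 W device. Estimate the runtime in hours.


Step 1: E_pack = Ns * V_cell * Np * C_cell = 13 * 3.383 * 6 * 3.741 = 987.15 Wh
Step 2: t = E_pack / P = 987.15 / 609 = 1.621 hr

1.621 hr


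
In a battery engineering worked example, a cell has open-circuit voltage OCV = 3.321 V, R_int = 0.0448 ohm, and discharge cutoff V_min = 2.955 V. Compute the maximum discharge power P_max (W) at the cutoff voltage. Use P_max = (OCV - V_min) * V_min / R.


P_max = (OCV - V_min) * V_min / R = (3.321 - 2.955) * 2.955 / 0.0448 = 0.366 * 2.955 / 0.0448 = 24.14 W

24.14 W


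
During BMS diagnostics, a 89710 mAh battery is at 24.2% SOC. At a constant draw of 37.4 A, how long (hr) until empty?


Convert: C_total = 89710 mAh = 89.71 Ah
Step 1: remaining = SOC/100 * C_total = 24.2/100 * 89.71 = 21.71 Ah
Step 2: t = remaining / I = 21.71 / 37.4 = 0.5805 hr

0.5805 hr


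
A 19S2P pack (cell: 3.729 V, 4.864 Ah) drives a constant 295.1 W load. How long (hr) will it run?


Step 1: E_pack = Ns * V_cell * Np * C_cell = 19 * 3.729 * 2 * 4.864 = 689.24 Wh
Step 2: t = E_pack / P = 689.24 / 295.1 = 2.336 hr

2.336 hr


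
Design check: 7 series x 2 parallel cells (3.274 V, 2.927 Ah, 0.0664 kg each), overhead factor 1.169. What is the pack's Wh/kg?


Step 1: V_pack = 7 * 3.274 = 22.918 V
Step 2: C_pack = 2 * 2.927 = 5.854 Ah
Step 3: E_pack = V_pack * C_pack = 22.918 * 5.854 = 134.16 Wh
Step 4: m_pack = 7 * 2 * 0.0664 * 1.169 = 1.0867 kg
Step 5: ED = E_pack / m_pack = 134.16 / 1.0867 = 123.5 Wh/kg

123.5 Wh/kg


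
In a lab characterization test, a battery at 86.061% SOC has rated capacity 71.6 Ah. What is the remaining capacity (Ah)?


remaining = SOC / 100 * total = 86.061 / 100 * 71.6 = 61.62 Ah

61.62 Ah


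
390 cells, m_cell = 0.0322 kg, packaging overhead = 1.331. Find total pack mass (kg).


m_pack = n * m_cell * overhead = 390 * 0.0322 * 1.331 = 16.71 kg

16.71 kg


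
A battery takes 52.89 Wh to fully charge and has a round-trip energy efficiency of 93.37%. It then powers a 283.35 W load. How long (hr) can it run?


Step 1: E_discharge = eta/100 * E_charge = 93.37/100 * 52.89 = 49.383 Wh
Step 2: t = E_discharge / P = 49.383 / 283.35 = 0.1743 hr

0.1743 hr


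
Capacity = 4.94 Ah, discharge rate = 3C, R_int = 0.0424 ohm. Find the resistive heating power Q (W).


Step 1: I = C_rate * capacity = 3 * 4.94 = 14.82 A
Step 2: Q = I^2 * R = 14.82^2 * 0.0424 = 219.63 * 0.0424 = 9.312 W

9.312 W


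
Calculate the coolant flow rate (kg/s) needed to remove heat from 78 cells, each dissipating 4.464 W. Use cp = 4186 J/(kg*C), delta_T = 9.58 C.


Q_total = 78 * 4.464 = 348.19 W
m_dot = Q_total / (cp * dT) = 348.19 / (4186 * 9.58) = 0.008683 kg/s

0.008683 kg/s


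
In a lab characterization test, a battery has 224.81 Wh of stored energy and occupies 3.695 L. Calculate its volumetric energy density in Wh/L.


ED = E / V = 224.81 / 3.695 = 60.84 Wh/L

60.84 Wh/L


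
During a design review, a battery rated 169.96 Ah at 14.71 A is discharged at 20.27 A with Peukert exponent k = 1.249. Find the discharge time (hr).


t_rated = C / I_rated = 169.96 / 14.71 = 11.554 hr
(I_rated/I)^k = (0.7257)^1.249 = 0.67002
t = t_rated * (I_rated/I)^k = 11.554 * 0.67002 = 7.741 hr

7.741 hr


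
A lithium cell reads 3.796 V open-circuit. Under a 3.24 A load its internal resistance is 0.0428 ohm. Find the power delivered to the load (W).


Step 1: V_terminal = OCV - I*R = 3.796 - 3.24 * 0.0428 = 3.6573 V
Step 2: P_out = V_terminal * I = 3.6573 * 3.24 = 11.85 W

11.85 W


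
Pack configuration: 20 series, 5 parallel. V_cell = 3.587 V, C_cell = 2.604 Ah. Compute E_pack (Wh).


E = Ns * Vcell * Np * Ccell = 20 * 3.587 * 5 * 2.604 = 934.1 Wh

934.1 Wh


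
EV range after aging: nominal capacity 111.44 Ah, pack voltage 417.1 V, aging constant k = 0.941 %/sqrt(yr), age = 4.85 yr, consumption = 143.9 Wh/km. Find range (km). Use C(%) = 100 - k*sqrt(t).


Step 1: capacity retention = 100 - 0.941 * sqrt(4.85) = 100 - 0.941 * 2.2023 = 97.928%
Step 2: C_now = 111.44 * 97.928/100 = 109.13 Ah
Step 3: E_pack = V * C_now = 417.1 * 109.13 = 45518 Wh
Step 4: range = E_pack / consumption = 45518 / 143.9 = 316.3 km

316.3 km


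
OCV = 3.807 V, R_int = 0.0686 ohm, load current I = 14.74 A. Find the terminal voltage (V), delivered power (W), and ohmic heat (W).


Step 1: V_terminal = OCV - I*R = 3.807 - 14.74 * 0.0686 = 2.7958 V
Step 2: P_out = V_terminal * I = 2.7958 * 14.74 = 41.21 W
Step 3: Q = I^2 * R = 14.74^2 * 0.0686 = 14.90 W

V=2.7958 V, P=41.21 W, Q=14.90 W


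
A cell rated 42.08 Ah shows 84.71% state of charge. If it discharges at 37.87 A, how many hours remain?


Step 1: remaining = SOC/100 * C_total = 84.71/100 * 42.08 = 35.646 Ah
Step 2: t = remaining / I = 35.646 / 37.87 = 0.9413 hr

0.9413 hr


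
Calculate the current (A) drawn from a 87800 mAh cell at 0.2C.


Convert: capacity = 87800 mAh = 87.8 Ah
I = C_rate * capacity = 0.2 * 87.8 = 17.56 A

17.56 A


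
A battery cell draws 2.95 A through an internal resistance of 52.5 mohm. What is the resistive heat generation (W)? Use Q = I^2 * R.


Convert: R = 52.5 mohm = 0.0525 ohm
Q = I^2 * R = 2.95^2 * 0.0525 = 0.4569 W

0.4569 W


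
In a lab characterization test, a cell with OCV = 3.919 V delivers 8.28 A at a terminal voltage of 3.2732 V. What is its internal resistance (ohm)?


R = (OCV - V) / I = (3.919 - 3.2732) / 8.28 = 0.07800 ohm

0.07800 ohm


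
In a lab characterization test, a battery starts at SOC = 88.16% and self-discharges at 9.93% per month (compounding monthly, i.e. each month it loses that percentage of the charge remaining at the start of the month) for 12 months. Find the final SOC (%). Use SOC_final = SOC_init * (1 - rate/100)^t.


Monthly retention factor = 1 - 9.93/100 = 0.9007
Over 12 months: factor^12 = 0.28508
SOC_final = 88.16 * 0.28508 = 25.13%

25.13%


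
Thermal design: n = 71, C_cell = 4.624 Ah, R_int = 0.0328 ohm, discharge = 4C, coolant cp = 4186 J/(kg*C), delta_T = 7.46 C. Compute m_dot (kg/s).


Step 1: I = 4 * 4.624 = 18.496 A
Step 2: Q_cell = I^2 * R = 18.496^2 * 0.0328 = 11.221 W
Step 3: Q_total = 71 * 11.221 = 796.69 W
Step 4: m_dot = Q_total / (cp * dT) = 796.69 / (4186 * 7.46) = 0.02551 kg/s

0.02551 kg/s


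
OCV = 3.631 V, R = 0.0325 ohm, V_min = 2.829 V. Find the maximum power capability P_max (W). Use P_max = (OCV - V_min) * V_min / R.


P_max = (OCV - V_min) * V_min / R = (3.631 - 2.829) * 2.829 / 0.0325 = 0.802 * 2.829 / 0.0325 = 69.81 W

69.81 W


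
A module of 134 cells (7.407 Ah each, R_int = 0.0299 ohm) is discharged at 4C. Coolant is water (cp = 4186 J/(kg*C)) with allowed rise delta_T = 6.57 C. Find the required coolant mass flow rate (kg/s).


Step 1: I = 4 * 7.407 = 29.628 A
Step 2: Q_cell = I^2 * R = 29.628^2 * 0.0299 = 26.247 W
Step 3: Q_total = 134 * 26.247 = 3517.1 W
Step 4: m_dot = Q_total / (cp * dT) = 3517.1 / (4186 * 6.57) = 0.1279 kg/s

0.1279 kg/s


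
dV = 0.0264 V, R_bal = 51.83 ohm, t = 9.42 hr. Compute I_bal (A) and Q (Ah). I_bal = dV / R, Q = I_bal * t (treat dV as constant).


I_bal = dV / R = 0.0264 / 51.83 = 5.0936e-04 A
Q = I_bal * t = 5.0936e-04 * 9.42 = 0.004798 Ah

I=5.0936e-04 A, Q=0.004798 Ah


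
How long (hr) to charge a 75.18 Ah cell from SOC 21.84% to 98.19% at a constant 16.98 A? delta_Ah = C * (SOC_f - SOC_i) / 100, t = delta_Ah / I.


Step 1: dSOC = 98.19% - 21.84% = 76.35%
Step 2: delta_Ah = 75.18 * 76.35 / 100 = 57.4 Ah
Step 3: t = 57.4 / 16.98 = 3.380 hr

3.380 hr


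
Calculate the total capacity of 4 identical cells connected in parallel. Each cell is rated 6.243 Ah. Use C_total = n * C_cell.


Parallel capacities add: 4 * 6.243 Ah = 24.972 Ah

24.972 Ah


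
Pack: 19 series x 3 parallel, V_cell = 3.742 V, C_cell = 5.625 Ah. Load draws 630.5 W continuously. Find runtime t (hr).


Step 1: E_pack = Ns * V_cell * Np * C_cell = 19 * 3.742 * 3 * 5.625 = 1199.8 Wh
Step 2: t = E_pack / P = 1199.8 / 630.5 = 1.903 hr

1.903 hr


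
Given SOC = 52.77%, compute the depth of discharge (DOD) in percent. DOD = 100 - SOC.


DOD = 100 - SOC = 100 - 52.77 = 47.23%

47.23%


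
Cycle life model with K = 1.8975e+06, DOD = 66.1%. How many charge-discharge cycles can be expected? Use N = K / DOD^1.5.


Step 1: DOD^1.5 = 66.1^1.5 = 537.41
Step 2: N = 1.8975e+06 / 537.41 = 3531 cycles

3531 cycles


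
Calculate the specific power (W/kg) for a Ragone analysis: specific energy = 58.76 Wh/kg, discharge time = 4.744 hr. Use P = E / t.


P_specific = E / t = 58.76 / 4.744 = 12.39 W/kg

12.39 W/kg


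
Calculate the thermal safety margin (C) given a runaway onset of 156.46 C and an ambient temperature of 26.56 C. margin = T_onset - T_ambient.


Safety margin = 156.46 C - 26.56 C = 129.9 C

129.9 C


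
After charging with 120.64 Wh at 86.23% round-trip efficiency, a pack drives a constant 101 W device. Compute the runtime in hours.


Step 1: E_discharge = eta/100 * E_charge = 86.23/100 * 120.64 = 104.03 Wh
Step 2: t = E_discharge / P = 104.03 / 101 = 1.030 hr

1.030 hr


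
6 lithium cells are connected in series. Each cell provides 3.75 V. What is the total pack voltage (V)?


With 6 cells in series at 3.75 V each, V_pack = 22.5 V

22.5 V


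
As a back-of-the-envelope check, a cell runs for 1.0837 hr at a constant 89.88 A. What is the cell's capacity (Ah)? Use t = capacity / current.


C = I * t = 89.88 * 1.0837 = 97.40 Ah

97.40 Ah


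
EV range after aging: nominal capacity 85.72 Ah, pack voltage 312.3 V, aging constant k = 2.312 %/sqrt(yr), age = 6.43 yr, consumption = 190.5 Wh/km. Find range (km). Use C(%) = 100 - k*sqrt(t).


Step 1: capacity retention = 100 - 2.312 * sqrt(6.43) = 100 - 2.312 * 2.5357 = 94.137%
Step 2: C_now = 85.72 * 94.137/100 = 80.694 Ah
Step 3: E_pack = V * C_now = 312.3 * 80.694 = 25201 Wh
Step 4: range = E_pack / consumption = 25201 / 190.5 = 132.3 km

132.3 km


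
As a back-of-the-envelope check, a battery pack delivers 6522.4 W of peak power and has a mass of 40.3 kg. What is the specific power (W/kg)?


Specific power = 6522.4 W / 40.3 kg = 161.8 W/kg

161.8 W/kg


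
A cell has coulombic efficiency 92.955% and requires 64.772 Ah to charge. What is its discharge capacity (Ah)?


Q_dis = eta/100 * Q_chg = 92.955/100 * 64.772 = 60.21 Ah

60.21 Ah


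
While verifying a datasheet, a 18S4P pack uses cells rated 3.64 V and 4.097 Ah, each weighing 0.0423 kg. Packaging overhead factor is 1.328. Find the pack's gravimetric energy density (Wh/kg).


Step 1: V_pack = 18 * 3.64 = 65.52 V
Step 2: C_pack = 4 * 4.097 = 16.388 Ah
Step 3: E_pack = V_pack * C_pack = 65.52 * 16.388 = 1073.7 Wh
Step 4: m_pack = 18 * 4 * 0.0423 * 1.328 = 4.0446 kg
Step 5: ED = E_pack / m_pack = 1073.7 / 4.0446 = 265.5 Wh/kg

265.5 Wh/kg


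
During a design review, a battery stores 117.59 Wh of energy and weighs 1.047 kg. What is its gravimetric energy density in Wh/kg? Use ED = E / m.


Specific energy = 117.59 Wh / 1.047 kg = 112.3 Wh/kg

112.3 Wh/kg


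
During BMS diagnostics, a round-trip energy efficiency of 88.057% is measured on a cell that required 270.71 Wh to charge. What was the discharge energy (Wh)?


E_dis = eta/100 * E_chg = 88.057/100 * 270.71 = 238.4 Wh

238.4 Wh


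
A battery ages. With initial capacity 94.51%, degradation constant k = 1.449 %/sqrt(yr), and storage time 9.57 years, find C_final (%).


sqrt(t) = sqrt(9.57) = 3.0935
C_final = 94.51 - 1.449 * 3.0935 = 90.03%

90.03%


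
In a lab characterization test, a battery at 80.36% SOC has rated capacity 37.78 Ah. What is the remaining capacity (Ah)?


remaining = SOC / 100 * total = 80.36 / 100 * 37.78 = 30.36 Ah

30.36 Ah


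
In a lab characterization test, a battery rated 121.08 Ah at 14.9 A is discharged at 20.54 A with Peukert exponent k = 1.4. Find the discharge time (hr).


t_rated = C / I_rated = 121.08 / 14.9 = 8.1262 hr
(I_rated/I)^k = (0.72541)^1.4 = 0.63799
t = t_rated * (I_rated/I)^k = 8.1262 * 0.63799 = 5.184 hr

5.184 hr


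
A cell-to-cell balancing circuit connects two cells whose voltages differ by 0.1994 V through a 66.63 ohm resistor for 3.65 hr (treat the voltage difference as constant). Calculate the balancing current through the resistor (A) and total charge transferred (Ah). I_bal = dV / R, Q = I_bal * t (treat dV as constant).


I_bal = dV / R = 0.1994 / 66.63 = 0.0029926 A
Q = I_bal * t = 0.0029926 * 3.65 = 0.01092 Ah

I=0.0029926 A, Q=0.01092 Ah


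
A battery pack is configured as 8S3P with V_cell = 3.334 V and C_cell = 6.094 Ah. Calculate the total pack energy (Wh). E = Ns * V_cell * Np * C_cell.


E = Ns * Vcell * Np * Ccell = 8 * 3.334 * 3 * 6.094 = 487.6 Wh

487.6 Wh


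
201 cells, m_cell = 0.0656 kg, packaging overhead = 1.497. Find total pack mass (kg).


Cell mass sum = 201 * 0.0656 = 13.186 kg
With overhead 1.497: m_pack = 13.186 * 1.497 = 19.74 kg

19.74 kg


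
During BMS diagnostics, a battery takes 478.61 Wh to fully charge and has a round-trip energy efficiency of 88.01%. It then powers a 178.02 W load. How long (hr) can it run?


Step 1: E_discharge = eta/100 * E_charge = 88.01/100 * 478.61 = 421.22 Wh
Step 2: t = E_discharge / P = 421.22 / 178.02 = 2.366 hr

2.366 hr


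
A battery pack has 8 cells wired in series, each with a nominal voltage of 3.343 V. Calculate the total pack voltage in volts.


V_pack = n * V_cell = 8 * 3.343 = 26.744 V

26.744 V


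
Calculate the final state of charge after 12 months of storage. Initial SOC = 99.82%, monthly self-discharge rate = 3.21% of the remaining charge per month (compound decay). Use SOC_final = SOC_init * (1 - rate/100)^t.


Monthly retention factor = 1 - 3.21/100 = 0.9679
Over 12 months: factor^12 = 0.67603
SOC_final = 99.82 * 0.67603 = 67.48%

67.48%


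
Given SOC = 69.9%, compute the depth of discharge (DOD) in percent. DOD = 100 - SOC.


DOD = 100 - SOC = 100 - 69.9 = 30.1%

30.1%


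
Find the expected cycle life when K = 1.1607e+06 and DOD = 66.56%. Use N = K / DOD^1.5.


Step 1: DOD^1.5 = 66.56^1.5 = 543.03
Step 2: N = 1.1607e+06 / 543.03 = 2137 cycles

2137 cycles


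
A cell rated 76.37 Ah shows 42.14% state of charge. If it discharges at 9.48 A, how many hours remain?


Step 1: remaining = SOC/100 * C_total = 42.14/100 * 76.37 = 32.182 Ah
Step 2: t = remaining / I = 32.182 / 9.48 = 3.395 hr

3.395 hr


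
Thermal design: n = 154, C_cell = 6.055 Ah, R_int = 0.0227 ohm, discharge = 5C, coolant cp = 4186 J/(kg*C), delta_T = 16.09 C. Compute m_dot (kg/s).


Step 1: I = 5 * 6.055 = 30.275 A
Step 2: Q_cell = I^2 * R = 30.275^2 * 0.0227 = 20.806 W
Step 3: Q_total = 154 * 20.806 = 3204.1 W
Step 4: m_dot = Q_total / (cp * dT) = 3204.1 / (4186 * 16.09) = 0.04757 kg/s

0.04757 kg/s


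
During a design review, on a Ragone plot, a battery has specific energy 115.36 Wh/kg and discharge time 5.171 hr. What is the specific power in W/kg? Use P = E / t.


Specific power = 115.36 Wh/kg / 5.171 hr = 22.31 W/kg

22.31 W/kg


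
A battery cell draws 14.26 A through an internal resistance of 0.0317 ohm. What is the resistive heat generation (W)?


I^2 = 203.35
Q = 203.35 * 0.0317 = 6.446 W

6.446 W


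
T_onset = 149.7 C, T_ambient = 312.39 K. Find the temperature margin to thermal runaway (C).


Convert: T_ambient = 312.39 K = 39.24 C
margin = 149.7 - 39.24 = 110.46 C

110.46 C


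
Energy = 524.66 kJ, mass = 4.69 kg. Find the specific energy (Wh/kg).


Convert: E = 524.66 kJ = 145.74 Wh
ED = E / m = 145.74 / 4.69 = 31.07 Wh/kg

31.07 Wh/kg


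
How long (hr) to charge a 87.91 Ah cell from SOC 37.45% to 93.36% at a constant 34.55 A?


delta_Ah = 87.91 * (93.36 - 37.45) / 100 = 49.15 Ah
t = delta_Ah / I = 49.15 / 34.55 = 1.423 hr

1.423 hr


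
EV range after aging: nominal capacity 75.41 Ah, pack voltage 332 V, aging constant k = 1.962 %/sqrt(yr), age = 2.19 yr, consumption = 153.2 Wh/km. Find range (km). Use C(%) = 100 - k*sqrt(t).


Step 1: capacity retention = 100 - 1.962 * sqrt(2.19) = 100 - 1.962 * 1.4799 = 97.096%
Step 2: C_now = 75.41 * 97.096/100 = 73.22 Ah
Step 3: E_pack = V * C_now = 332 * 73.22 = 24309 Wh
Step 4: range = E_pack / consumption = 24309 / 153.2 = 158.7 km

158.7 km


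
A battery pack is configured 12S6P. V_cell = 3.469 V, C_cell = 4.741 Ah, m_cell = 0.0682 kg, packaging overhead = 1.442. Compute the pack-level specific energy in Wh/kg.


Step 1: V_pack = 12 * 3.469 = 41.628 V
Step 2: C_pack = 6 * 4.741 = 28.446 Ah
Step 3: E_pack = V_pack * C_pack = 41.628 * 28.446 = 1184.2 Wh
Step 4: m_pack = 12 * 6 * 0.0682 * 1.442 = 7.0808 kg
Step 5: ED = E_pack / m_pack = 1184.2 / 7.0808 = 167.2 Wh/kg

167.2 Wh/kg


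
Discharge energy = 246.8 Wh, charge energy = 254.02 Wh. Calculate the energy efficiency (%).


eta_e = E_dis / E_chg * 100 = 246.8 / 254.02 * 100 = 97.16%

97.16%


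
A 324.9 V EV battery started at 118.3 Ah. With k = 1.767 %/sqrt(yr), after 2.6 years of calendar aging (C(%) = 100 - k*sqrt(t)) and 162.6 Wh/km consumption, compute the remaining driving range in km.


Step 1: capacity retention = 100 - 1.767 * sqrt(2.6) = 100 - 1.767 * 1.6125 = 97.151%
Step 2: C_now = 118.3 * 97.151/100 = 114.93 Ah
Step 3: E_pack = V * C_now = 324.9 * 114.93 = 37341 Wh
Step 4: range = E_pack / consumption = 37341 / 162.6 = 229.6 km

229.6 km


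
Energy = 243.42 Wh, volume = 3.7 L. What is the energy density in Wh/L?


Volumetric ED = 243.42 Wh / 3.7 L = 65.79 Wh/L

65.79 Wh/L


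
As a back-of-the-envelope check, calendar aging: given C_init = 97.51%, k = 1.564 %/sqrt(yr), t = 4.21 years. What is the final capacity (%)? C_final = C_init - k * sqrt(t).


sqrt(t) = sqrt(4.21) = 2.0518
C_final = 97.51 - 1.564 * 2.0518 = 94.30%

94.30%


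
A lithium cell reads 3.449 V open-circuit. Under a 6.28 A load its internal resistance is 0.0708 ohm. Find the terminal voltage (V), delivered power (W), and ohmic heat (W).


Step 1: V_terminal = OCV - I*R = 3.449 - 6.28 * 0.0708 = 3.0044 V
Step 2: P_out = V_terminal * I = 3.0044 * 6.28 = 18.87 W
Step 3: Q = I^2 * R = 6.28^2 * 0.0708 = 2.792 W

V=3.0044 V, P=18.87 W, Q=2.792 W


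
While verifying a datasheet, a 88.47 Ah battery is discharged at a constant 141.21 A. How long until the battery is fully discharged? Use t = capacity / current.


Runtime = 88.47 Ah / 141.21 A = 0.6265 hr

0.6265 hr


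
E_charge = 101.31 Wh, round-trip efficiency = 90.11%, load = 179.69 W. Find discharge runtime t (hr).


Step 1: E_discharge = eta/100 * E_charge = 90.11/100 * 101.31 = 91.29 Wh
Step 2: t = E_discharge / P = 91.29 / 179.69 = 0.5080 hr

0.5080 hr


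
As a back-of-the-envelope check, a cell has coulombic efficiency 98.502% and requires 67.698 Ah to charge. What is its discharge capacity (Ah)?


Q_dis = eta/100 * Q_chg = 98.502/100 * 67.698 = 66.68 Ah

66.68 Ah


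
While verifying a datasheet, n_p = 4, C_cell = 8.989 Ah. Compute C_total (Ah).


C_total = 4 * 8.989 = 35.956 Ah

35.956 Ah


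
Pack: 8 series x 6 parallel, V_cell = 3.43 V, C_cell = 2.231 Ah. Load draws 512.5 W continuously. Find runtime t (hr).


Step 1: E_pack = Ns * V_cell * Np * C_cell = 8 * 3.43 * 6 * 2.231 = 367.31 Wh
Step 2: t = E_pack / P = 367.31 / 512.5 = 0.7167 hr

0.7167 hr


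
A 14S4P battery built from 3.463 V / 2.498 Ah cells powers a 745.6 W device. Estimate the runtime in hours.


Step 1: E_pack = Ns * V_cell * Np * C_cell = 14 * 3.463 * 4 * 2.498 = 484.43 Wh
Step 2: t = E_pack / P = 484.43 / 745.6 = 0.6497 hr

0.6497 hr


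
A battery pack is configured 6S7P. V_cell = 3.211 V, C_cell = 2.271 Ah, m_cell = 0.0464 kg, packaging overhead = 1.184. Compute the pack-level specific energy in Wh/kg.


Step 1: V_pack = 6 * 3.211 = 19.266 V
Step 2: C_pack = 7 * 2.271 = 15.897 Ah
Step 3: E_pack = V_pack * C_pack = 19.266 * 15.897 = 306.27 Wh
Step 4: m_pack = 6 * 7 * 0.0464 * 1.184 = 2.3074 kg
Step 5: ED = E_pack / m_pack = 306.27 / 2.3074 = 132.7 Wh/kg

132.7 Wh/kg


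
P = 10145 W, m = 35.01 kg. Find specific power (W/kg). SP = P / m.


Specific power = 10145 W / 35.01 kg = 289.8 W/kg

289.8 W/kg


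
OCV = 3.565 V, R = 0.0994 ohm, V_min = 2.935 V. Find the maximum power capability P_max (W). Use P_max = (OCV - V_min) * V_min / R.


dV = OCV - V_min = 0.63 V (so I_max = dV / R)
P_max = dV * V_min / R = 0.63 * 2.935 / 0.0994 = 18.60 W

18.60 W
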